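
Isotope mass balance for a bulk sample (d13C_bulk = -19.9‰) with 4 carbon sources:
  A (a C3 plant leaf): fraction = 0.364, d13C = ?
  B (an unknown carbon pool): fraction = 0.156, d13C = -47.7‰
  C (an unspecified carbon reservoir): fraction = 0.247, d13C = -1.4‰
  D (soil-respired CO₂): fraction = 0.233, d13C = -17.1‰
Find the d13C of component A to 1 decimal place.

-22.3‰

Isotope mass balance: δ_bulk = Σ fᵢ·δᵢ.
-19.9 = 0.364×δ_A + 0.156×(-47.7) + 0.247×(-1.4) + 0.233×(-17.1)
0.364·δ_A = -19.9 − (-11.771) = -8.129
δ_A = -8.129 / 0.364 = -22.33‰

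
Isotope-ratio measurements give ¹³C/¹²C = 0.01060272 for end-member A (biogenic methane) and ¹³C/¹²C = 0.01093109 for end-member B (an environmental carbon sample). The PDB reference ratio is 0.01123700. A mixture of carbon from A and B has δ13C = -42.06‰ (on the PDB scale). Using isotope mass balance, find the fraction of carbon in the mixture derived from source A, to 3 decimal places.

δ_A = (0.01060272/0.01123700 − 1)×1000 = (0.943554 − 1)×1000 = -56.446‰
δ_B = (0.01093109/0.01123700 − 1)×1000 = (0.972777 − 1)×1000 = -27.223‰
f_A = (δ_mix − δ_B)/(δ_A − δ_B) = (-42.06 − (-27.223))/(-56.446 − (-27.223))
f_A = -14.837 / -29.222 = 0.5077

0.508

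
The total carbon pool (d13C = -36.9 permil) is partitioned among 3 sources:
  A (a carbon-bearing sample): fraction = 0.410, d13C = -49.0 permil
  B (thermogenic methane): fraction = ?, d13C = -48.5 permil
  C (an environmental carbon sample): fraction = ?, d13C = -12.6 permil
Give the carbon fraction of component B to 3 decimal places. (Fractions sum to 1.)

Let f_B and f_C be the unknown fractions; fractions sum to 1 so f_B + f_C = 0.590.
Mass balance: Σ fᵢ·δᵢ = δ_bulk ⇒ f_B·(-48.5) + f_C·(-12.6) = -36.9 − (-20.090) = -16.810
Substitute f_C = 0.590 − f_B:
f_B·(-48.5 − -12.6) = -16.810 − 0.590×(-12.6) = -9.376
f_B = -9.376 / -35.9 = 0.2612

0.261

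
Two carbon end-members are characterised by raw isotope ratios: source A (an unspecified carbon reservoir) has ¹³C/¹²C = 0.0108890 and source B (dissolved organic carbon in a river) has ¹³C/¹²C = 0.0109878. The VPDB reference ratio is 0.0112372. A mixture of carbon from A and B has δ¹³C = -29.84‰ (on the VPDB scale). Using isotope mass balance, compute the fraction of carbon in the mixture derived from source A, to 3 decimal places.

0.870

δ_A = (0.0108890/0.0112372 − 1)×1000 = (0.969014 − 1)×1000 = -30.986‰
δ_B = (0.0109878/0.0112372 − 1)×1000 = (0.977806 − 1)×1000 = -22.194‰
f_A = (δ_mix − δ_B)/(δ_A − δ_B) = (-29.84 − (-22.194))/(-30.986 − (-22.194))
f_A = -7.646 / -8.792 = 0.8696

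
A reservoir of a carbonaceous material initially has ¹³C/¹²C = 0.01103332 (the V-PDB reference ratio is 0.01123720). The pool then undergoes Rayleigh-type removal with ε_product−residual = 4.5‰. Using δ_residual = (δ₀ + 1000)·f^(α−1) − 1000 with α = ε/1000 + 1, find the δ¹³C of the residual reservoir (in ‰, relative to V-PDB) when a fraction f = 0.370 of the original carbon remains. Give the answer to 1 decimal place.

δ₀ = (0.01103332/0.01123720 − 1)×1000 = (0.981857 − 1)×1000 = -18.143‰
α − 1 = ε/1000 = 0.0045
f^(α−1) = 0.370^(0.0045) = 0.995536
δ_res = (-18.143 + 1000) × 0.995536 − 1000 = 977.474 − 1000 = -22.53‰

-22.5‰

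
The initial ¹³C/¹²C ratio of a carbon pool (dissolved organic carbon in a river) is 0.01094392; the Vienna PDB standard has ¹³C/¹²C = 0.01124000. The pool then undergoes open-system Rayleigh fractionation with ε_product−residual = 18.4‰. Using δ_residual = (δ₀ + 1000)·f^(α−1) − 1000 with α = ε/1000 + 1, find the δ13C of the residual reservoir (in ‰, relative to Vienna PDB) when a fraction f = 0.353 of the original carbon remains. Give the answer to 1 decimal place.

δ₀ = (0.01094392/0.01124000 − 1)×1000 = (0.973658 − 1)×1000 = -26.342‰
α − 1 = ε/1000 = 0.0184
f^(α−1) = 0.353^(0.0184) = 0.981023
δ_res = (-26.342 + 1000) × 0.981023 − 1000 = 955.181 − 1000 = -44.82‰

-44.8‰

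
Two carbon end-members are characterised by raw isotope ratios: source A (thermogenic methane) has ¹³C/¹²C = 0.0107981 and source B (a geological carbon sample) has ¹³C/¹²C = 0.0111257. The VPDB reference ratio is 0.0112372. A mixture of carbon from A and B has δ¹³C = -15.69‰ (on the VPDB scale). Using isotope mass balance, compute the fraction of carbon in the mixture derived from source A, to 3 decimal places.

δ_A = (0.0107981/0.0112372 − 1)×1000 = (0.960924 − 1)×1000 = -39.076‰
δ_B = (0.0111257/0.0112372 − 1)×1000 = (0.990078 − 1)×1000 = -9.922‰
f_A = (δ_mix − δ_B)/(δ_A − δ_B) = (-15.69 − (-9.922))/(-39.076 − (-9.922))
f_A = -5.768 / -29.153 = 0.1978

0.198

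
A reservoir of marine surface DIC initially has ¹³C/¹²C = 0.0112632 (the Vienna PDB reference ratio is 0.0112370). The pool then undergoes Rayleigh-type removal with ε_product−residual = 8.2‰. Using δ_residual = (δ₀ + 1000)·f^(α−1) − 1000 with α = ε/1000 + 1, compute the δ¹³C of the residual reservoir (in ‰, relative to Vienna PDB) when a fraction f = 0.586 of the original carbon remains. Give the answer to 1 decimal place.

-2.1‰

δ₀ = (0.0112632/0.0112370 − 1)×1000 = (1.002332 − 1)×1000 = 2.332‰
α − 1 = ε/1000 = 0.0082
f^(α−1) = 0.586^(0.0082) = 0.995627
δ_res = (2.332 + 1000) × 0.995627 − 1000 = 997.949 − 1000 = -2.05‰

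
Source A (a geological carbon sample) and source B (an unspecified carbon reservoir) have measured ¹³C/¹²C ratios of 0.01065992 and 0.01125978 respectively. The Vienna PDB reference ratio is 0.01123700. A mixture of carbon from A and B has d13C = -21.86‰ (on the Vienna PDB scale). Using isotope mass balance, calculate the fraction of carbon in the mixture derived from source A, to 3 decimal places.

0.447

δ_A = (0.01065992/0.01123700 − 1)×1000 = (0.948645 − 1)×1000 = -51.355‰
δ_B = (0.01125978/0.01123700 − 1)×1000 = (1.002027 − 1)×1000 = 2.027‰
f_A = (δ_mix − δ_B)/(δ_A − δ_B) = (-21.86 − (2.027))/(-51.355 − (2.027))
f_A = -23.887 / -53.383 = 0.4475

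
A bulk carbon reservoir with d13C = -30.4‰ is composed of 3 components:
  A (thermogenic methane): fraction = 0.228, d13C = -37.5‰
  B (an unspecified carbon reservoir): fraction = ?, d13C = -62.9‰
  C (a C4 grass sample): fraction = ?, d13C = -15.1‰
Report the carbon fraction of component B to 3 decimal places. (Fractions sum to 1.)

Let f_B and f_C be the unknown fractions; fractions sum to 1 so f_B + f_C = 0.772.
Mass balance: Σ fᵢ·δᵢ = δ_bulk ⇒ f_B·(-62.9) + f_C·(-15.1) = -30.4 − (-8.550) = -21.850
Substitute f_C = 0.772 − f_B:
f_B·(-62.9 − -15.1) = -21.850 − 0.772×(-15.1) = -10.193
f_B = -10.193 / -47.8 = 0.2132

0.213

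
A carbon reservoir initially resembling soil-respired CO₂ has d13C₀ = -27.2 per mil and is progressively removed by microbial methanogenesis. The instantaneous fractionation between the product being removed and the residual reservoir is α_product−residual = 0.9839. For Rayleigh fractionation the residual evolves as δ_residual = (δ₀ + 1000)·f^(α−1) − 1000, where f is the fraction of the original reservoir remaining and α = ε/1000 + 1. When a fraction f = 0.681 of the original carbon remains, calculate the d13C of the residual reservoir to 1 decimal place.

Rayleigh residual: δ_res = (δ₀ + 1000)·f^(α−1) − 1000
α − 1 = -0.01610
f^(α−1) = 0.681^(-0.01610) = 1.006205
δ_res = (-27.2 + 1000) × 1.006205 − 1000 = 978.836 − 1000 = -21.16 per mil

-21.2 per mil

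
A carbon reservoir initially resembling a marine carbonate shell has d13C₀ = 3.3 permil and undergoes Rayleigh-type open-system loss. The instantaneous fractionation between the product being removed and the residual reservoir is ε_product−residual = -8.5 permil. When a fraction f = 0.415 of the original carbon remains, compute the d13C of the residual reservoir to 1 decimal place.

10.8 permil

Rayleigh residual: δ_res = (δ₀ + 1000)·f^(α−1) − 1000
α = ε/1000 + 1 = 0.99150, so α − 1 = -0.00850
f^(α−1) = 0.415^(-0.00850) = 1.007504
δ_res = (3.3 + 1000) × 1.007504 − 1000 = 1010.828 − 1000 = 10.83 permil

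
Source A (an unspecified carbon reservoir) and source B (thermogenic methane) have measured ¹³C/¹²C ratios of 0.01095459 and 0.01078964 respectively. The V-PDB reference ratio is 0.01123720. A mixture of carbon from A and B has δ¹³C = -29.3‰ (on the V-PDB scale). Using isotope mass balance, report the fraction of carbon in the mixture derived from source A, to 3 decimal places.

δ_A = (0.01095459/0.01123720 − 1)×1000 = (0.974850 − 1)×1000 = -25.150‰
δ_B = (0.01078964/0.01123720 − 1)×1000 = (0.960172 − 1)×1000 = -39.828‰
f_A = (δ_mix − δ_B)/(δ_A − δ_B) = (-29.3 − (-39.828))/(-25.150 − (-39.828))
f_A = 10.528 / 14.679 = 0.7172

0.717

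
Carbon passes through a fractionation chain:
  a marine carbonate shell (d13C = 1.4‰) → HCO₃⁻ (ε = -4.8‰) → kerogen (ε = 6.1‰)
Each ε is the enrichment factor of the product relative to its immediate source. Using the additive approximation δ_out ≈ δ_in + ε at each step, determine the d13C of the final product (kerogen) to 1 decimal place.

step 1: δ ≈ 1.4 + (-4.8) = -3.4‰
step 2: δ ≈ -3.4 + (6.1) = 2.7‰

2.7‰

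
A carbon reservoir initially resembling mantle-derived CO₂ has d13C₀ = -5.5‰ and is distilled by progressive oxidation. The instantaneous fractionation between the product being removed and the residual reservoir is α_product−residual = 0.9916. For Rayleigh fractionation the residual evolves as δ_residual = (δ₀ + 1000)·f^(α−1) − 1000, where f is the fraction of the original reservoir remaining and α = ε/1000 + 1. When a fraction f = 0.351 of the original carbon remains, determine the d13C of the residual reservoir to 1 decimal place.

Rayleigh residual: δ_res = (δ₀ + 1000)·f^(α−1) − 1000
α − 1 = -0.00840
f^(α−1) = 0.351^(-0.00840) = 1.008833
δ_res = (-5.5 + 1000) × 1.008833 − 1000 = 1003.285 − 1000 = 3.28‰

3.3‰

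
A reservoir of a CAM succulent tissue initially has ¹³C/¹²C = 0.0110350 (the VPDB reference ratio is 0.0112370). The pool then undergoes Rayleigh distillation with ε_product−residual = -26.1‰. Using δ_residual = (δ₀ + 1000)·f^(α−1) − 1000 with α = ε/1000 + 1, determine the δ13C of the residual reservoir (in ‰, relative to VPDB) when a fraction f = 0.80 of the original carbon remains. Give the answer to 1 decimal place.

-12.2‰

δ₀ = (0.0110350/0.0112370 − 1)×1000 = (0.982024 − 1)×1000 = -17.976‰
α − 1 = ε/1000 = -0.0261
f^(α−1) = 0.80^(-0.0261) = 1.005841
δ_res = (-17.976 + 1000) × 1.005841 − 1000 = 987.760 − 1000 = -12.24‰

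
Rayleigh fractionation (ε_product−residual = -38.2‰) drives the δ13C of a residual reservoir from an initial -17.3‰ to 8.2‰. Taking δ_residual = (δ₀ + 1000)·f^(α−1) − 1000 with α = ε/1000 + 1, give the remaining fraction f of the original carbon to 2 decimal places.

α − 1 = ε/1000 = -0.0382
(δ_res + 1000)/(δ₀ + 1000) = (8.2 + 1000)/(-17.3 + 1000) = 1008.2/982.7 = 1.025949
f = 1.025949^(1/-0.0382) = exp(ln(1.025949)/-0.0382) = exp(0.02562/-0.0382)
f = exp(-0.6706) = 0.5114

0.51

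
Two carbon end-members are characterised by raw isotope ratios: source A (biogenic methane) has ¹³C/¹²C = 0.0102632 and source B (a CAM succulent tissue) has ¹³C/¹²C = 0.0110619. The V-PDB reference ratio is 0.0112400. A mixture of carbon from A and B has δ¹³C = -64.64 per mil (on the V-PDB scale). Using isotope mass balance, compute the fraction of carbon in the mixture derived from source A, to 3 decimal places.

δ_A = (0.0102632/0.0112400 − 1)×1000 = (0.913096 − 1)×1000 = -86.904 per mil
δ_B = (0.0110619/0.0112400 − 1)×1000 = (0.984155 − 1)×1000 = -15.845 per mil
f_A = (δ_mix − δ_B)/(δ_A − δ_B) = (-64.64 − (-15.845))/(-86.904 − (-15.845))
f_A = -48.795 / -71.059 = 0.6867

0.687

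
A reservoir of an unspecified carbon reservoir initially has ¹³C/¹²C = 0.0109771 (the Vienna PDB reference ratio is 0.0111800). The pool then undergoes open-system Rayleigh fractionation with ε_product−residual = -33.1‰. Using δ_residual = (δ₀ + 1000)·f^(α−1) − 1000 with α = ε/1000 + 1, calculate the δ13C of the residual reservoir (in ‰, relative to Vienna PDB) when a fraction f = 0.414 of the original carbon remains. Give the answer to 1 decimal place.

δ₀ = (0.0109771/0.0111800 − 1)×1000 = (0.981852 − 1)×1000 = -18.148‰
α − 1 = ε/1000 = -0.0331
f^(α−1) = 0.414^(-0.0331) = 1.029621
δ_res = (-18.148 + 1000) × 1.029621 − 1000 = 1010.935 − 1000 = 10.93‰

10.9‰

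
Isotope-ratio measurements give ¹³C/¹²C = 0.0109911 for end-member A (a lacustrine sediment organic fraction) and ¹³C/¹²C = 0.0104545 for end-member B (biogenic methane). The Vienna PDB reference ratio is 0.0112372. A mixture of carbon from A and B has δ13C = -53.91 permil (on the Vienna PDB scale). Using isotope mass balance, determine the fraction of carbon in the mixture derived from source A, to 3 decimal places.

0.330

δ_A = (0.0109911/0.0112372 − 1)×1000 = (0.978100 − 1)×1000 = -21.900 permil
δ_B = (0.0104545/0.0112372 − 1)×1000 = (0.930347 − 1)×1000 = -69.653 permil
f_A = (δ_mix − δ_B)/(δ_A − δ_B) = (-53.91 − (-69.653))/(-21.900 − (-69.653))
f_A = 15.743 / 47.752 = 0.3297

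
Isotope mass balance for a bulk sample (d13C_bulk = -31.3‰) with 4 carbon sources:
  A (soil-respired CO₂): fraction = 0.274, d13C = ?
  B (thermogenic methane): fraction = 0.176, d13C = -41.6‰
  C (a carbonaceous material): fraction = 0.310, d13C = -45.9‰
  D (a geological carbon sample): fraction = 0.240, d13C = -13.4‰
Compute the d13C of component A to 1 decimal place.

Isotope mass balance: δ_bulk = Σ fᵢ·δᵢ.
-31.3 = 0.274×δ_A + 0.176×(-41.6) + 0.310×(-45.9) + 0.240×(-13.4)
0.274·δ_A = -31.3 − (-24.767) = -6.533
δ_A = -6.533 / 0.274 = -23.84‰

-23.8‰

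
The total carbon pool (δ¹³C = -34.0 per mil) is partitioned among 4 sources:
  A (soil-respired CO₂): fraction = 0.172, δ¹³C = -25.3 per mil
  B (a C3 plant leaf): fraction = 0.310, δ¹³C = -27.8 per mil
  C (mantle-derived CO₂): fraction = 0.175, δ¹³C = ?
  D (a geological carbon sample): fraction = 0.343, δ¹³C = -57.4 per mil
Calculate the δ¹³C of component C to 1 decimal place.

-7.7 per mil

Isotope mass balance: δ_bulk = Σ fᵢ·δᵢ.
-34.0 = 0.172×(-25.3) + 0.310×(-27.8) + 0.175×δ_C + 0.343×(-57.4)
0.175·δ_C = -34.0 − (-32.658) = -1.342
δ_C = -1.342 / 0.175 = -7.67 per mil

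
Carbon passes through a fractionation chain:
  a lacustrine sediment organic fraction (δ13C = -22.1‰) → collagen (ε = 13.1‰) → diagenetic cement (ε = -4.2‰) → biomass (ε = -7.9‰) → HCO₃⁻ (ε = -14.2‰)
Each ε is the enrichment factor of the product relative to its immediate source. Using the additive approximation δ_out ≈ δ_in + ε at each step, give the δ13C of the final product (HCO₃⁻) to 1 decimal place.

step 1: δ ≈ -22.1 + (13.1) = -9.0‰
step 2: δ ≈ -9.0 + (-4.2) = -13.2‰
step 3: δ ≈ -13.2 + (-7.9) = -21.1‰
step 4: δ ≈ -21.1 + (-14.2) = -35.3‰

-35.3‰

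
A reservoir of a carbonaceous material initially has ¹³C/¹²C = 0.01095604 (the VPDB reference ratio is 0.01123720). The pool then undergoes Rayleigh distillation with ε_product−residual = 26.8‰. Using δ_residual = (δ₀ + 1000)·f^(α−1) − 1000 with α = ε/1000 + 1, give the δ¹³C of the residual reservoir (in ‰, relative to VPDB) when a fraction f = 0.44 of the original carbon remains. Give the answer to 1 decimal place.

-46.2‰

δ₀ = (0.01095604/0.01123720 − 1)×1000 = (0.974980 − 1)×1000 = -25.020‰
α − 1 = ε/1000 = 0.0268
f^(α−1) = 0.44^(0.0268) = 0.978238
δ_res = (-25.020 + 1000) × 0.978238 − 1000 = 953.762 − 1000 = -46.24‰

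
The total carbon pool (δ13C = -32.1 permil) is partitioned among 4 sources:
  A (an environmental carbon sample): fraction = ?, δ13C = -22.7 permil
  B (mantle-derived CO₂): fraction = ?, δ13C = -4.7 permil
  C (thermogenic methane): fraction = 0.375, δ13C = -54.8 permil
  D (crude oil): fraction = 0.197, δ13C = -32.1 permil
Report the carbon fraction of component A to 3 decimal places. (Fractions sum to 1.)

Let f_A and f_B be the unknown fractions; fractions sum to 1 so f_A + f_B = 0.428.
Mass balance: Σ fᵢ·δᵢ = δ_bulk ⇒ f_A·(-22.7) + f_B·(-4.7) = -32.1 − (-26.874) = -5.226
Substitute f_B = 0.428 − f_A:
f_A·(-22.7 − -4.7) = -5.226 − 0.428×(-4.7) = -3.215
f_A = -3.215 / -18.0 = 0.1786

0.179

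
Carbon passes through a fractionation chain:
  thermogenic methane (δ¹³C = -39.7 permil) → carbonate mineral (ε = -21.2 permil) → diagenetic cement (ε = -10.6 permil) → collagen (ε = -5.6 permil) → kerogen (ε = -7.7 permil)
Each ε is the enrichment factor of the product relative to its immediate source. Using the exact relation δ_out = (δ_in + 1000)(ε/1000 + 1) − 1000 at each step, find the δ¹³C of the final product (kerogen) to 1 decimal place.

step 1: δ = (-39.70 + 1000)·(-21.2/1000 + 1) − 1000 = -60.06 permil
step 2: δ = (-60.06 + 1000)·(-10.6/1000 + 1) − 1000 = -70.02 permil
step 3: δ = (-70.02 + 1000)·(-5.6/1000 + 1) − 1000 = -75.23 permil
step 4: δ = (-75.23 + 1000)·(-7.7/1000 + 1) − 1000 = -82.35 permil

-82.4 permil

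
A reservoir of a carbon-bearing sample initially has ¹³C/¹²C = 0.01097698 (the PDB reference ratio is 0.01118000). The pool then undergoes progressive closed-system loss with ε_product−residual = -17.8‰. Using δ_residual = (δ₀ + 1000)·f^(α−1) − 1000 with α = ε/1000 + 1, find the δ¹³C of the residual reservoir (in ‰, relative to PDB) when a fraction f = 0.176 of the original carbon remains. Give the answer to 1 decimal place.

12.7‰

δ₀ = (0.01097698/0.01118000 − 1)×1000 = (0.981841 − 1)×1000 = -18.159‰
α − 1 = ε/1000 = -0.0178
f^(α−1) = 0.176^(-0.0178) = 1.031407
δ_res = (-18.159 + 1000) × 1.031407 − 1000 = 1012.677 − 1000 = 12.68‰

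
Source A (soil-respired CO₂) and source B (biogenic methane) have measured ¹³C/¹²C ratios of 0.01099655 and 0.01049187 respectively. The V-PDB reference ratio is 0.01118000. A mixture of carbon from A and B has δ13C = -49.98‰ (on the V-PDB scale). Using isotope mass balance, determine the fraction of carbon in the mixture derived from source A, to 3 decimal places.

0.256

δ_A = (0.01099655/0.01118000 − 1)×1000 = (0.983591 − 1)×1000 = -16.409‰
δ_B = (0.01049187/0.01118000 − 1)×1000 = (0.938450 − 1)×1000 = -61.550‰
f_A = (δ_mix − δ_B)/(δ_A − δ_B) = (-49.98 − (-61.550))/(-16.409 − (-61.550))
f_A = 11.570 / 45.141 = 0.2563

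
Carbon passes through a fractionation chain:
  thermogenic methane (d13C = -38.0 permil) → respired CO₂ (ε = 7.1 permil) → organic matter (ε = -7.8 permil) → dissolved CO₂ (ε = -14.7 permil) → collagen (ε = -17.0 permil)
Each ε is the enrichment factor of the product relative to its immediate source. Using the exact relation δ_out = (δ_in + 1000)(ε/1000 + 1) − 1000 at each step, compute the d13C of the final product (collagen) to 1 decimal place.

-69.0 permil

step 1: δ = (-38.00 + 1000)·(7.1/1000 + 1) − 1000 = -31.17 permil
step 2: δ = (-31.17 + 1000)·(-7.8/1000 + 1) − 1000 = -38.73 permil
step 3: δ = (-38.73 + 1000)·(-14.7/1000 + 1) − 1000 = -52.86 permil
step 4: δ = (-52.86 + 1000)·(-17.0/1000 + 1) − 1000 = -68.96 permil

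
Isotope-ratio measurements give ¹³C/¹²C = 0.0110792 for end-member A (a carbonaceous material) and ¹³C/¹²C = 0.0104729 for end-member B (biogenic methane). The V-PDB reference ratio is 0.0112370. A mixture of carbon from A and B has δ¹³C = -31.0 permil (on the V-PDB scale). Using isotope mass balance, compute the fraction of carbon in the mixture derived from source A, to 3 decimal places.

δ_A = (0.0110792/0.0112370 − 1)×1000 = (0.985957 − 1)×1000 = -14.043 permil
δ_B = (0.0104729/0.0112370 − 1)×1000 = (0.932001 − 1)×1000 = -67.999 permil
f_A = (δ_mix − δ_B)/(δ_A − δ_B) = (-31.0 − (-67.999))/(-14.043 − (-67.999))
f_A = 36.999 / 53.956 = 0.6857

0.686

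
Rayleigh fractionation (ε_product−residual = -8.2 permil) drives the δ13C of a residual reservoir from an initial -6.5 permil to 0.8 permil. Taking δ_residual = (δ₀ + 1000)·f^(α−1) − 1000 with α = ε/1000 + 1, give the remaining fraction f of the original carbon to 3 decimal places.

0.410

α − 1 = ε/1000 = -0.0082
(δ_res + 1000)/(δ₀ + 1000) = (0.8 + 1000)/(-6.5 + 1000) = 1000.8/993.5 = 1.007348
f = 1.007348^(1/-0.0082) = exp(ln(1.007348)/-0.0082) = exp(0.00732/-0.0082)
f = exp(-0.8928) = 0.4095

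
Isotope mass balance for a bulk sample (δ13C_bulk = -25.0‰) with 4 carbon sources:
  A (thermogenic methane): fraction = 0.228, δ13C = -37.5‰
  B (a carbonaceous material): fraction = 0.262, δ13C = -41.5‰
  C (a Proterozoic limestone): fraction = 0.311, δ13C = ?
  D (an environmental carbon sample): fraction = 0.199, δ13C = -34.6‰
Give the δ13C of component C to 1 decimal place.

4.2‰

Isotope mass balance: δ_bulk = Σ fᵢ·δᵢ.
-25.0 = 0.228×(-37.5) + 0.262×(-41.5) + 0.311×δ_C + 0.199×(-34.6)
0.311·δ_C = -25.0 − (-26.308) = 1.308
δ_C = 1.308 / 0.311 = 4.21‰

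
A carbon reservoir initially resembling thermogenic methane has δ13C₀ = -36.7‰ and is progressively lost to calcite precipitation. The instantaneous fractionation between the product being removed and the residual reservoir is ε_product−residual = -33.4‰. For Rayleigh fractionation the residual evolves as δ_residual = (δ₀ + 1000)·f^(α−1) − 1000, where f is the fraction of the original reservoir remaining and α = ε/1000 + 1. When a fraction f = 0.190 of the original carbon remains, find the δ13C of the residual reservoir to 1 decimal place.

Rayleigh residual: δ_res = (δ₀ + 1000)·f^(α−1) − 1000
α = ε/1000 + 1 = 0.96660, so α − 1 = -0.03340
f^(α−1) = 0.190^(-0.03340) = 1.057036
δ_res = (-36.7 + 1000) × 1.057036 − 1000 = 1018.242 − 1000 = 18.24‰

18.2‰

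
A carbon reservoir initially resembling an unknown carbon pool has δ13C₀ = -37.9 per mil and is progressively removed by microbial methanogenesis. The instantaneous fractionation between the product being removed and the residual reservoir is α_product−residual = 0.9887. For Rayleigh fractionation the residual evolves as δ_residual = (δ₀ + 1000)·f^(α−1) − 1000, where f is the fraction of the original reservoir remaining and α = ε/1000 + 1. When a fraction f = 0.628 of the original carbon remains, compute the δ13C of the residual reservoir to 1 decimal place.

Rayleigh residual: δ_res = (δ₀ + 1000)·f^(α−1) − 1000
α − 1 = -0.01130
f^(α−1) = 0.628^(-0.01130) = 1.005271
δ_res = (-37.9 + 1000) × 1.005271 − 1000 = 967.171 − 1000 = -32.83 per mil

-32.8 per mil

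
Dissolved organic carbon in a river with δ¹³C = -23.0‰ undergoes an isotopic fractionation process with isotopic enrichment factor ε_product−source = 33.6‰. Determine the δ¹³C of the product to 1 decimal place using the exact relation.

9.8‰

Exactly, δ_product = (δ_source + 1000)·(ε/1000 + 1) − 1000.
δ_product = (-23.0 + 1000) × (33.6/1000 + 1) − 1000
δ_product = 9.83‰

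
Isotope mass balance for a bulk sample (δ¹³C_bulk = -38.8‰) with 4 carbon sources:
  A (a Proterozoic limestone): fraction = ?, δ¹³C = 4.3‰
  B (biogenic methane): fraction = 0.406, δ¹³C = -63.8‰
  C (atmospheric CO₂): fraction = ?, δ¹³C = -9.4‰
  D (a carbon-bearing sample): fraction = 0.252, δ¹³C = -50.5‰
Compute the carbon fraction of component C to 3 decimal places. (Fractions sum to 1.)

Let f_C and f_A be the unknown fractions; fractions sum to 1 so f_C + f_A = 0.342.
Mass balance: Σ fᵢ·δᵢ = δ_bulk ⇒ f_C·(-9.4) + f_A·(4.3) = -38.8 − (-38.629) = -0.171
Substitute f_A = 0.342 − f_C:
f_C·(-9.4 − 4.3) = -0.171 − 0.342×(4.3) = -1.642
f_C = -1.642 / -13.7 = 0.1198

0.120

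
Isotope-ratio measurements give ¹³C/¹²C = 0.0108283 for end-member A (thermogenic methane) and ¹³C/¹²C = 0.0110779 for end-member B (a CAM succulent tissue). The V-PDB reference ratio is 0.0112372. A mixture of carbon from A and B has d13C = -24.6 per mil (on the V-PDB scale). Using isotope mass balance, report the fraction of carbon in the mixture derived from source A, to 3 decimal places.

δ_A = (0.0108283/0.0112372 − 1)×1000 = (0.963612 − 1)×1000 = -36.388 per mil
δ_B = (0.0110779/0.0112372 − 1)×1000 = (0.985824 − 1)×1000 = -14.176 per mil
f_A = (δ_mix − δ_B)/(δ_A − δ_B) = (-24.6 − (-14.176))/(-36.388 − (-14.176))
f_A = -10.424 / -22.212 = 0.4693

0.469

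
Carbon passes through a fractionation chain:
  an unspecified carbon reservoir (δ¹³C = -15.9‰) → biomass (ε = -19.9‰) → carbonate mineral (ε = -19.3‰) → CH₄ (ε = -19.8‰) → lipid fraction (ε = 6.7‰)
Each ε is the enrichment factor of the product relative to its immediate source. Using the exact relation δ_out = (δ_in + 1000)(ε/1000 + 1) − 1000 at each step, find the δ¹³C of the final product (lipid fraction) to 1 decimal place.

-66.6‰

step 1: δ = (-15.90 + 1000)·(-19.9/1000 + 1) − 1000 = -35.48‰
step 2: δ = (-35.48 + 1000)·(-19.3/1000 + 1) − 1000 = -54.10‰
step 3: δ = (-54.10 + 1000)·(-19.8/1000 + 1) − 1000 = -72.83‰
step 4: δ = (-72.83 + 1000)·(6.7/1000 + 1) − 1000 = -66.62‰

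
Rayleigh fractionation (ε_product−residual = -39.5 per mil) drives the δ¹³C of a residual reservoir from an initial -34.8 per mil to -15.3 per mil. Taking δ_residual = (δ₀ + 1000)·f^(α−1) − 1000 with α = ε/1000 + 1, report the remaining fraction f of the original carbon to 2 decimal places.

α − 1 = ε/1000 = -0.0395
(δ_res + 1000)/(δ₀ + 1000) = (-15.3 + 1000)/(-34.8 + 1000) = 984.7/965.2 = 1.020203
f = 1.020203^(1/-0.0395) = exp(ln(1.020203)/-0.0395) = exp(0.02000/-0.0395)
f = exp(-0.5064) = 0.6027

0.60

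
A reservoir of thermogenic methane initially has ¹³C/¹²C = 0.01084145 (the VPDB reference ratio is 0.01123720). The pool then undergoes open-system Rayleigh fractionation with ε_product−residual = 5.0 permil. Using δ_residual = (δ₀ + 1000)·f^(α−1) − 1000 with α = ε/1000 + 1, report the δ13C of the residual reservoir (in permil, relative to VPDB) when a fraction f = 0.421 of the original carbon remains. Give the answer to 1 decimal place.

-39.4 permil

δ₀ = (0.01084145/0.01123720 − 1)×1000 = (0.964782 − 1)×1000 = -35.218 permil
α − 1 = ε/1000 = 0.0050
f^(α−1) = 0.421^(0.0050) = 0.995684
δ_res = (-35.218 + 1000) × 0.995684 − 1000 = 960.618 − 1000 = -39.38 permil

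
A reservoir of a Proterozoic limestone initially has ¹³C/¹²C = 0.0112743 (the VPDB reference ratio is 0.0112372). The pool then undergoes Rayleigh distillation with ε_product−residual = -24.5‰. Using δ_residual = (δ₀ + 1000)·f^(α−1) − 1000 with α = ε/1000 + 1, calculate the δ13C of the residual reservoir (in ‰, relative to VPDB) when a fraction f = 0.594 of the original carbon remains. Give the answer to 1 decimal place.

δ₀ = (0.0112743/0.0112372 − 1)×1000 = (1.003302 − 1)×1000 = 3.302‰
α − 1 = ε/1000 = -0.0245
f^(α−1) = 0.594^(-0.0245) = 1.012843
δ_res = (3.302 + 1000) × 1.012843 − 1000 = 1016.187 − 1000 = 16.19‰

16.2‰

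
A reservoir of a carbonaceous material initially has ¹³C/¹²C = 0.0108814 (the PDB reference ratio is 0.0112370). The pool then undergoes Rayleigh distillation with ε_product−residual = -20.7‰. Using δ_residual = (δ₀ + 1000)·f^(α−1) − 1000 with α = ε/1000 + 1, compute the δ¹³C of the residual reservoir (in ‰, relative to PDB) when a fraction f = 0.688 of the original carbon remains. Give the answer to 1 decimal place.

δ₀ = (0.0108814/0.0112370 − 1)×1000 = (0.968355 − 1)×1000 = -31.645‰
α − 1 = ε/1000 = -0.0207
f^(α−1) = 0.688^(-0.0207) = 1.007771
δ_res = (-31.645 + 1000) × 1.007771 − 1000 = 975.880 − 1000 = -24.12‰

-24.1‰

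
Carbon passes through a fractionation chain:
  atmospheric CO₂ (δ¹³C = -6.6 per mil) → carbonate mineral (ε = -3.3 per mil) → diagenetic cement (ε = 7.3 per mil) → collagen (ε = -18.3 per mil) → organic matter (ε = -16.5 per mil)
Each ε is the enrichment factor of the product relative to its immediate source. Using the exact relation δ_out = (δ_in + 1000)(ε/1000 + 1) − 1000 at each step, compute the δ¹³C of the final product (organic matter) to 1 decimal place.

-37.1 per mil

step 1: δ = (-6.60 + 1000)·(-3.3/1000 + 1) − 1000 = -9.88 per mil
step 2: δ = (-9.88 + 1000)·(7.3/1000 + 1) − 1000 = -2.65 per mil
step 3: δ = (-2.65 + 1000)·(-18.3/1000 + 1) − 1000 = -20.90 per mil
step 4: δ = (-20.90 + 1000)·(-16.5/1000 + 1) − 1000 = -37.06 per mil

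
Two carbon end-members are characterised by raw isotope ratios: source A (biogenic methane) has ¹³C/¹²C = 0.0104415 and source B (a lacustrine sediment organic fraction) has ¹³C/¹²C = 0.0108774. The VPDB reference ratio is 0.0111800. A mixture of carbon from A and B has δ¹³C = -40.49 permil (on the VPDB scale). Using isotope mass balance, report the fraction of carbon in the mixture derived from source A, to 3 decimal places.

0.344

δ_A = (0.0104415/0.0111800 − 1)×1000 = (0.933945 − 1)×1000 = -66.055 permil
δ_B = (0.0108774/0.0111800 − 1)×1000 = (0.972934 − 1)×1000 = -27.066 permil
f_A = (δ_mix − δ_B)/(δ_A − δ_B) = (-40.49 − (-27.066))/(-66.055 − (-27.066))
f_A = -13.424 / -38.989 = 0.3443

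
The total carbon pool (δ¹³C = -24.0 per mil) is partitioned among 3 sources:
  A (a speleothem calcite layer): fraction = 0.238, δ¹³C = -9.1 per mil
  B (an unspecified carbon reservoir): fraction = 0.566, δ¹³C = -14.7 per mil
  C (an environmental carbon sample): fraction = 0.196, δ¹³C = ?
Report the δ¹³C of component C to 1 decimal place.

Isotope mass balance: δ_bulk = Σ fᵢ·δᵢ.
-24.0 = 0.238×(-9.1) + 0.566×(-14.7) + 0.196×δ_C
0.196·δ_C = -24.0 − (-10.486) = -13.514
δ_C = -13.514 / 0.196 = -68.95 per mil

-68.9 per mil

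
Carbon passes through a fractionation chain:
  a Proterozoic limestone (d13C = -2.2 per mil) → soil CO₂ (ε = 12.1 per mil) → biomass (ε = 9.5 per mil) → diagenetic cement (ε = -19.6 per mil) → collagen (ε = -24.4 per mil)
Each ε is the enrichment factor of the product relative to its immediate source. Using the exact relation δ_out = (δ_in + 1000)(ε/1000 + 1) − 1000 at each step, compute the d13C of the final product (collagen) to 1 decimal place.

step 1: δ = (-2.20 + 1000)·(12.1/1000 + 1) − 1000 = 9.87 per mil
step 2: δ = (9.87 + 1000)·(9.5/1000 + 1) − 1000 = 19.47 per mil
step 3: δ = (19.47 + 1000)·(-19.6/1000 + 1) − 1000 = -0.51 per mil
step 4: δ = (-0.51 + 1000)·(-24.4/1000 + 1) − 1000 = -24.90 per mil

-24.9 per mil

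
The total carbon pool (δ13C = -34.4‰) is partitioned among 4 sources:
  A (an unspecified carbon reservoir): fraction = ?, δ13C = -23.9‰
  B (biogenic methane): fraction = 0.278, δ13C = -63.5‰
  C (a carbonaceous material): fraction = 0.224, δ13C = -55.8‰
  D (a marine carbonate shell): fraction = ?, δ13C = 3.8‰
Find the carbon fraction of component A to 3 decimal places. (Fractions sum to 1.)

Let f_A and f_D be the unknown fractions; fractions sum to 1 so f_A + f_D = 0.498.
Mass balance: Σ fᵢ·δᵢ = δ_bulk ⇒ f_A·(-23.9) + f_D·(3.8) = -34.4 − (-30.152) = -4.248
Substitute f_D = 0.498 − f_A:
f_A·(-23.9 − 3.8) = -4.248 − 0.498×(3.8) = -6.140
f_A = -6.140 / -27.7 = 0.2217

0.222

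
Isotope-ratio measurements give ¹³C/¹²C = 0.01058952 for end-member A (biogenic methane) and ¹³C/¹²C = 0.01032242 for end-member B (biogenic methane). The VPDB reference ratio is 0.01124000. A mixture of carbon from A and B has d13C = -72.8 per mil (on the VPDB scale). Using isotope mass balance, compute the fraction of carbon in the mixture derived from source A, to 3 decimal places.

0.372

δ_A = (0.01058952/0.01124000 − 1)×1000 = (0.942128 − 1)×1000 = -57.872 per mil
δ_B = (0.01032242/0.01124000 − 1)×1000 = (0.918365 − 1)×1000 = -81.635 per mil
f_A = (δ_mix − δ_B)/(δ_A − δ_B) = (-72.8 − (-81.635))/(-57.872 − (-81.635))
f_A = 8.835 / 23.763 = 0.3718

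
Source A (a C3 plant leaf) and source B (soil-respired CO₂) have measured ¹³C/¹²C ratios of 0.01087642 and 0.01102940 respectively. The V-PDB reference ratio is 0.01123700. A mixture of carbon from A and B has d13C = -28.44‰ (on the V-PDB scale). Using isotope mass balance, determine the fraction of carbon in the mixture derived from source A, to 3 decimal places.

δ_A = (0.01087642/0.01123700 − 1)×1000 = (0.967911 − 1)×1000 = -32.089‰
δ_B = (0.01102940/0.01123700 − 1)×1000 = (0.981525 − 1)×1000 = -18.475‰
f_A = (δ_mix − δ_B)/(δ_A − δ_B) = (-28.44 − (-18.475))/(-32.089 − (-18.475))
f_A = -9.965 / -13.614 = 0.7320

0.732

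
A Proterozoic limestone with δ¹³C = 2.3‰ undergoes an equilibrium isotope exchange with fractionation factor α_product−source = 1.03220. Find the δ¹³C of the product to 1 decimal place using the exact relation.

34.6‰

δ_product = (δ_source + 1000)·α − 1000
δ_product = (2.3 + 1000) × 1.03220 − 1000
δ_product = 1034.574 − 1000 = 34.57‰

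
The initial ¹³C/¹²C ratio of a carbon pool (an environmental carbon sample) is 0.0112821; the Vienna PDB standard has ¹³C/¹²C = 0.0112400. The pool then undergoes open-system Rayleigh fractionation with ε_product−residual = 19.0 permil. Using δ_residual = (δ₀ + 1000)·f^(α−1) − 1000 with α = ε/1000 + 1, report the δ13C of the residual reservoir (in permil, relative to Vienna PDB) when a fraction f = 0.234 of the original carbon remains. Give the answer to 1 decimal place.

δ₀ = (0.0112821/0.0112400 − 1)×1000 = (1.003746 − 1)×1000 = 3.746 permil
α − 1 = ε/1000 = 0.0190
f^(α−1) = 0.234^(0.0190) = 0.972781
δ_res = (3.746 + 1000) × 0.972781 − 1000 = 976.425 − 1000 = -23.58 permil

-23.6 permil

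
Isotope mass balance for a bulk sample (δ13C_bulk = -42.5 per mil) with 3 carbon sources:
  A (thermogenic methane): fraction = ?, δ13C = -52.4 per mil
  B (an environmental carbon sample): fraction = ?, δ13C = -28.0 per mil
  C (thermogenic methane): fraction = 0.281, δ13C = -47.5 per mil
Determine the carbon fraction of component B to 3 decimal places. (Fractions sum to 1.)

0.349

Let f_B and f_A be the unknown fractions; fractions sum to 1 so f_B + f_A = 0.719.
Mass balance: Σ fᵢ·δᵢ = δ_bulk ⇒ f_B·(-28.0) + f_A·(-52.4) = -42.5 − (-13.348) = -29.152
Substitute f_A = 0.719 − f_B:
f_B·(-28.0 − -52.4) = -29.152 − 0.719×(-52.4) = 8.523
f_B = 8.523 / 24.4 = 0.3493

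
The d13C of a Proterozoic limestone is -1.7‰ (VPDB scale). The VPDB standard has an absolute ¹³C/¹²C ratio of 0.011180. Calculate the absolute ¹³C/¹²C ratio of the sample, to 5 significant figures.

0.011161

R_sample = R_standard × (d13C/1000 + 1)
R_sample = 0.011180 × (-1.7/1000 + 1) = 0.011180 × 0.998300
R_sample = 0.0111610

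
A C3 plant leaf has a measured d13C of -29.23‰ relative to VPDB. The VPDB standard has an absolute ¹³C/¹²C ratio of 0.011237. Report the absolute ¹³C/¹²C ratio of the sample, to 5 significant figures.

R_sample = R_standard × (d13C/1000 + 1)
R_sample = 0.011237 × (-29.23/1000 + 1) = 0.011237 × 0.970770
R_sample = 0.0109085

0.010909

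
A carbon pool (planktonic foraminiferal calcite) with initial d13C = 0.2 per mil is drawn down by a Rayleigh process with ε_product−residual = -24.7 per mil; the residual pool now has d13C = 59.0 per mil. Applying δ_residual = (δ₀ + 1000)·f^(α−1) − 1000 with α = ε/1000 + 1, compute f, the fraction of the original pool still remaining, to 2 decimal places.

0.10

α − 1 = ε/1000 = -0.0247
(δ_res + 1000)/(δ₀ + 1000) = (59.0 + 1000)/(0.2 + 1000) = 1059.0/1000.2 = 1.058788
f = 1.058788^(1/-0.0247) = exp(ln(1.058788)/-0.0247) = exp(0.05713/-0.0247)
f = exp(-2.3128) = 0.0990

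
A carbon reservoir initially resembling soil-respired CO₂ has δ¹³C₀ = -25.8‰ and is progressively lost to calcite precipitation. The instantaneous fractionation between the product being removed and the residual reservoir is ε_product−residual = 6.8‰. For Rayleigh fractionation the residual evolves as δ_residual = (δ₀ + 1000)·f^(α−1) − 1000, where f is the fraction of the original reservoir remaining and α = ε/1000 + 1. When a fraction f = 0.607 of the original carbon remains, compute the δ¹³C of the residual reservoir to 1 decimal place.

-29.1‰

Rayleigh residual: δ_res = (δ₀ + 1000)·f^(α−1) − 1000
α = ε/1000 + 1 = 1.00680, so α − 1 = 0.00680
f^(α−1) = 0.607^(0.00680) = 0.996611
δ_res = (-25.8 + 1000) × 0.996611 − 1000 = 970.898 − 1000 = -29.10‰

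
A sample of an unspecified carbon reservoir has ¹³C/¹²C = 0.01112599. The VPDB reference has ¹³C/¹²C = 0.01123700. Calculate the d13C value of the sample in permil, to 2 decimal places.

-9.88 permil

d13C = (R_sample / R_standard − 1) × 1000
R_sample / R_standard = 0.01112599 / 0.01123700 = 0.990121
d13C = (0.990121 − 1) × 1000 = -9.879 permil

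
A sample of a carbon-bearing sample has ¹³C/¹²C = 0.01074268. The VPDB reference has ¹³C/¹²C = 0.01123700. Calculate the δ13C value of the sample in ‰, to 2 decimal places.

δ13C = (R_sample / R_standard − 1) × 1000
R_sample / R_standard = 0.01074268 / 0.01123700 = 0.956010
δ13C = (0.956010 − 1) × 1000 = -43.990‰

-43.99‰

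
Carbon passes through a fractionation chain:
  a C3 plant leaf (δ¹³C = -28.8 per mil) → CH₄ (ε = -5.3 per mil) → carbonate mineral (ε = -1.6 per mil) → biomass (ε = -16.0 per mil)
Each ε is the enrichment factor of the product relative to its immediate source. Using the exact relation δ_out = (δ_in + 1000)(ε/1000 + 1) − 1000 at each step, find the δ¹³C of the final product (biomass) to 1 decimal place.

step 1: δ = (-28.80 + 1000)·(-5.3/1000 + 1) − 1000 = -33.95 per mil
step 2: δ = (-33.95 + 1000)·(-1.6/1000 + 1) − 1000 = -35.49 per mil
step 3: δ = (-35.49 + 1000)·(-16.0/1000 + 1) − 1000 = -50.93 per mil

-50.9 per mil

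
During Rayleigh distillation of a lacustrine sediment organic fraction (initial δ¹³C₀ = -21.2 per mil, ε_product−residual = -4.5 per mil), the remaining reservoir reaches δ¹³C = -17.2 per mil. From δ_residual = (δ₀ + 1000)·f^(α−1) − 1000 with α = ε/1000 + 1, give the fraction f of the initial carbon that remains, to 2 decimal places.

0.40

α − 1 = ε/1000 = -0.0045
(δ_res + 1000)/(δ₀ + 1000) = (-17.2 + 1000)/(-21.2 + 1000) = 982.8/978.8 = 1.004087
f = 1.004087^(1/-0.0045) = exp(ln(1.004087)/-0.0045) = exp(0.00408/-0.0045)
f = exp(-0.9063) = 0.4040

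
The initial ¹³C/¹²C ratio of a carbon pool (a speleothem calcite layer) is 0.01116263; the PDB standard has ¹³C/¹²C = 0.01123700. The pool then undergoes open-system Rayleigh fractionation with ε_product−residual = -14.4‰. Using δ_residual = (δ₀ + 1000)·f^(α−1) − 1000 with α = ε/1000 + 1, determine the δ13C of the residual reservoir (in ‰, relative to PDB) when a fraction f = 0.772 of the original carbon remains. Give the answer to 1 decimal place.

-2.9‰

δ₀ = (0.01116263/0.01123700 − 1)×1000 = (0.993382 − 1)×1000 = -6.618‰
α − 1 = ε/1000 = -0.0144
f^(α−1) = 0.772^(-0.0144) = 1.003733
δ_res = (-6.618 + 1000) × 1.003733 − 1000 = 997.090 − 1000 = -2.91‰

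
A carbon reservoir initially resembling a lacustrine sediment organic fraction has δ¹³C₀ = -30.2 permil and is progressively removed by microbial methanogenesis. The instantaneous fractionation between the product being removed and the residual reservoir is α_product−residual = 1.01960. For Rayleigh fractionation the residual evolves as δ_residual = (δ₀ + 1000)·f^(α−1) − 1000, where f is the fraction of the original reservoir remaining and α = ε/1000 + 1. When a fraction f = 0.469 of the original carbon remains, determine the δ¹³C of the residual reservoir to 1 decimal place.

Rayleigh residual: δ_res = (δ₀ + 1000)·f^(α−1) − 1000
α − 1 = 0.01960
f^(α−1) = 0.469^(0.01960) = 0.985269
δ_res = (-30.2 + 1000) × 0.985269 − 1000 = 955.514 − 1000 = -44.49 permil

-44.5 permil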